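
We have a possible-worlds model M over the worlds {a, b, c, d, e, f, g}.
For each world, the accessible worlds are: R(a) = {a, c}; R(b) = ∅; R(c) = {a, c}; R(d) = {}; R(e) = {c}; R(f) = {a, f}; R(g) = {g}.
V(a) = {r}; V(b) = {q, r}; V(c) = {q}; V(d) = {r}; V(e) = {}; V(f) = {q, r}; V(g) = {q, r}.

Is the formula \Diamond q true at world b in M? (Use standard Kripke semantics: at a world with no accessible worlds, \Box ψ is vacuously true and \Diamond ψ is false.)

No

Recall that \Diamond ψ holds at a world iff ψ holds at some accessible world.
At b: no accessible worlds, so \Diamond q is false.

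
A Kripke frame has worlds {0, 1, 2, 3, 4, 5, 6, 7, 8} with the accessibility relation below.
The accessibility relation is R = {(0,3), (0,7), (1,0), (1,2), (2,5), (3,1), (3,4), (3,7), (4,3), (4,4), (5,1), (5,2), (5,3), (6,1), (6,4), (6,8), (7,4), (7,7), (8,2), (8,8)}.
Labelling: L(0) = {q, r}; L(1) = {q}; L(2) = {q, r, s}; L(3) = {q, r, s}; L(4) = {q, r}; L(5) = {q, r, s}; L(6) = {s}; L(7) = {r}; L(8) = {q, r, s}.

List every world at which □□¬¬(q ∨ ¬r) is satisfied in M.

Let φ = □□¬¬(q ∨ ¬r). Evaluate φ at each world:
  0 (successors {3, 7}): φ is false.
  1 (successors {0, 2}): φ is false.
  2 (successors {5}): φ is true.
  3 (successors {1, 4, 7}): φ is false.
  4 (successors {3, 4}): φ is false.
  5 (successors {1, 2, 3}): φ is false.
  6 (successors {1, 4, 8}): φ is true.
  7 (successors {4, 7}): φ is false.
  8 (successors {2, 8}): φ is true.
For instance, at 8:
  At 8: □□¬¬(q ∨ ¬r) requires □¬¬(q ∨ ¬r) at every successor {2, 8}.
      At 2: □¬¬(q ∨ ¬r) requires ¬¬(q ∨ ¬r) at every successor {5}.
        At 5: ¬¬(q ∨ ¬r) is true.
      So □¬¬(q ∨ ¬r) is true at 2.
      At 8: □¬¬(q ∨ ¬r) requires ¬¬(q ∨ ¬r) at every successor {2, 8}.
        At 2: ¬¬(q ∨ ¬r) is true.
        At 8: ¬¬(q ∨ ¬r) is true.
      So □¬¬(q ∨ ¬r) is true at 8.
  So □□¬¬(q ∨ ¬r) is true at 8.
Satisfying worlds: {2, 6, 8}

2, 6, 8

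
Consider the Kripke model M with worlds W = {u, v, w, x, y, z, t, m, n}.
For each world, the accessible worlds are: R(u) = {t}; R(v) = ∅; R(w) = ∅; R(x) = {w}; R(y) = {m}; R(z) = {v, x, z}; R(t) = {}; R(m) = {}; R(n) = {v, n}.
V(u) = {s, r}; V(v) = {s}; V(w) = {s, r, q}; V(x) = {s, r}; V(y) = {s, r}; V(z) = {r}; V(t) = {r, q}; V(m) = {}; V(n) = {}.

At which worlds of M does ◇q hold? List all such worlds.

u, x

Let φ = ◇q. Evaluate φ at each world:
  u (successors {t}): φ is true.
  v (successors ∅): φ is false.
  w (successors ∅): φ is false.
  x (successors {w}): φ is true.
  y (successors {m}): φ is false.
  z (successors {v, x, z}): φ is false.
  t (successors ∅): φ is false.
  m (successors ∅): φ is false.
  n (successors {v, n}): φ is false.
For instance, at x:
  At x: ◇q requires q at some successor in {w}.
    q holds at w, so ◇q is true at x.
Satisfying worlds: {u, x}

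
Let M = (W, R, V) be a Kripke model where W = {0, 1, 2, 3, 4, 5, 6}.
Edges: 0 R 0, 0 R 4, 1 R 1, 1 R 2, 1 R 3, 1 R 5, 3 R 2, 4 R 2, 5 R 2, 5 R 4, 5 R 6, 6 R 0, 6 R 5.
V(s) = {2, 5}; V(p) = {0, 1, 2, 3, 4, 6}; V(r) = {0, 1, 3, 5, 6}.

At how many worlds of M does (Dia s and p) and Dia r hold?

Recall that Dia ψ holds at a world iff ψ holds at some accessible world.
Let φ = (Dia s and p) and Dia r. Evaluate φ at each world:
  0 (successors {0, 4}): φ is false.
  1 (successors {1, 2, 3, 5}): φ is true.
  2 (successors ∅): φ is false.
  3 (successors {2}): φ is false.
  4 (successors {2}): φ is false.
  5 (successors {2, 4, 6}): φ is false.
  6 (successors {0, 5}): φ is true.
For instance, at 4:
  At 4: Dia s and p is true, Dia r is false, so (Dia s and p) and Dia r is false.
    At 4: Dia s is true, p is true, so Dia s and p is true.
      At 4: Dia s requires s at some successor in {2}.
        s holds at 2, so Dia s is true at 4.
    At 4: Dia r requires r at some successor in {2}.
      At 2: r is false.
    So Dia r is false at 4.
Satisfying worlds: {1, 6}

2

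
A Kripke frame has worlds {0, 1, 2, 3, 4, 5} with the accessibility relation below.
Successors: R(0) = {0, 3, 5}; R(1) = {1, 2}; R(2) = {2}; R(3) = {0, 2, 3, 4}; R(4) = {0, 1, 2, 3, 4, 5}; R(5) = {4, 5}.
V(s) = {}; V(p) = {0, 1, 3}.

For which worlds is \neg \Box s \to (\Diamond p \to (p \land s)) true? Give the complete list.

Let φ = \neg \Box s \to (\Diamond p \to (p \land s)). Evaluate φ at each world:
  0 (successors {0, 3, 5}): φ is false.
  1 (successors {1, 2}): φ is false.
  2 (successors {2}): φ is true.
  3 (successors {0, 2, 3, 4}): φ is false.
  4 (successors {0, 1, 2, 3, 4, 5}): φ is false.
  5 (successors {4, 5}): φ is true.
For instance, at 3:
  At 3: \neg \Box s is true, \Diamond p \to (p \land s) is false, so \neg \Box s \to (\Diamond p \to (p \land s)) is false.
    At 3: \Box s is false, so \neg \Box s is true.
      At 3: \Box s requires s at every successor {0, 2, 3, 4}.
        s fails at 0, so \Box s is false at 3.
    At 3: \Diamond p is true, p \land s is false, so \Diamond p \to (p \land s) is false.
      At 3: \Diamond p requires p at some successor in {0, 2, 3, 4}.
        p holds at 0, so \Diamond p is true at 3.
Satisfying worlds: {2, 5}

2, 5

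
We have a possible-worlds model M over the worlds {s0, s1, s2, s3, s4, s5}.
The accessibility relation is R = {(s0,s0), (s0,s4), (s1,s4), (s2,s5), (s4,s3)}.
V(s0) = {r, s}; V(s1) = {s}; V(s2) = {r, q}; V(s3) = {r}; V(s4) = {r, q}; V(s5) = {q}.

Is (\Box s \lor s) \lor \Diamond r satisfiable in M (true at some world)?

Yes

Let φ = (\Box s \lor s) \lor \Diamond r. Evaluate φ at each world:
  s0 (successors {s0, s4}): φ is true.
  s1 (successors {s4}): φ is true.
  s2 (successors {s5}): φ is false.
  s3 (successors ∅): φ is true.
  s4 (successors {s3}): φ is true.
  s5 (successors ∅): φ is true.
Detail at s0 (witness):
  At s0: \Box s \lor s is true, \Diamond r is true, so (\Box s \lor s) \lor \Diamond r is true.
    At s0: \Box s is false, s is true, so \Box s \lor s is true.
      At s0: \Box s requires s at every successor {s0, s4}.
        s fails at s4, so \Box s is false at s0.
    At s0: \Diamond r requires r at some successor in {s0, s4}.
      r holds at s0, so \Diamond r is true at s0.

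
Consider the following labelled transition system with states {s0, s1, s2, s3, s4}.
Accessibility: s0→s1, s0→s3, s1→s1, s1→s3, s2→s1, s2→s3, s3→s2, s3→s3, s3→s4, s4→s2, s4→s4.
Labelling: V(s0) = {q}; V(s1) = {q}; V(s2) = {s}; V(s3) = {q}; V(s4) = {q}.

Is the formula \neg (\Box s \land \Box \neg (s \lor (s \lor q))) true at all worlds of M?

Yes

Recall that \Box ψ holds at a world iff ψ holds at every accessible world, and \Diamond ψ holds iff ψ holds at some accessible world.
Let φ = \neg (\Box s \land \Box \neg (s \lor (s \lor q))). Evaluate φ at each world:
  s0 (successors {s1, s3}): φ is true.
  s1 (successors {s1, s3}): φ is true.
  s2 (successors {s1, s3}): φ is true.
  s3 (successors {s2, s3, s4}): φ is true.
  s4 (successors {s2, s4}): φ is true.
For instance, at s3:
  At s3: \Box s \land \Box \neg (s \lor (s \lor q)) is false, so \neg (\Box s \land \Box \neg (s \lor (s \lor q))) is true.
    At s3: \Box s is false, \Box \neg (s \lor (s \lor q)) is false, so \Box s \land \Box \neg (s \lor (s \lor q)) is false.
      At s3: \Box s requires s at every successor {s2, s3, s4}.
        s fails at s3, so \Box s is false at s3.
      At s3: \Box \neg (s \lor (s \lor q)) requires \neg (s \lor (s \lor q)) at every successor {s2, s3, s4}.
        \neg (s \lor (s \lor q)) fails at s2, so \Box \neg (s \lor (s \lor q)) is false at s3.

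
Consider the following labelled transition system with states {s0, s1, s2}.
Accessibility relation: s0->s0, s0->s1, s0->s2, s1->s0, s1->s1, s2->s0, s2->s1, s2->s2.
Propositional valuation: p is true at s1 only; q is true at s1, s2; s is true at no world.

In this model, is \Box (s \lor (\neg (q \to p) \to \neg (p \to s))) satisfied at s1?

At s1: \Box (s \lor (\neg (q \to p) \to \neg (p \to s))) requires s \lor (\neg (q \to p) \to \neg (p \to s)) at every successor {s0, s1}.
  At s0: s \lor (\neg (q \to p) \to \neg (p \to s)) is true.
  At s1: s \lor (\neg (q \to p) \to \neg (p \to s)) is true.
So \Box (s \lor (\neg (q \to p) \to \neg (p \to s))) is true at s1.

Yes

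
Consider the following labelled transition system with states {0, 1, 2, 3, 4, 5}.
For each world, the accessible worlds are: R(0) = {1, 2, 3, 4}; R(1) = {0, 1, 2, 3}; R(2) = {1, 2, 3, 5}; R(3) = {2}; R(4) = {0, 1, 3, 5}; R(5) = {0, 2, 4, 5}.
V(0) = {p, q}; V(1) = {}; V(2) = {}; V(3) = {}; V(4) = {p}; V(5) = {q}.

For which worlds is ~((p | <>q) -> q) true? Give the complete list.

Recall that <>ψ holds at a world iff ψ holds at some accessible world.
Let φ = ~((p | <>q) -> q). Evaluate φ at each world:
  0 (successors {1, 2, 3, 4}): φ is false.
  1 (successors {0, 1, 2, 3}): φ is true.
  2 (successors {1, 2, 3, 5}): φ is true.
  3 (successors {2}): φ is false.
  4 (successors {0, 1, 3, 5}): φ is true.
  5 (successors {0, 2, 4, 5}): φ is false.
For instance, at 5:
  At 5: (p | <>q) -> q is true, so ~((p | <>q) -> q) is false.
    At 5: p | <>q is true, q is true, so (p | <>q) -> q is true.
      At 5: p is false, <>q is true, so p | <>q is true.
Satisfying worlds: {1, 2, 4}

1, 2, 4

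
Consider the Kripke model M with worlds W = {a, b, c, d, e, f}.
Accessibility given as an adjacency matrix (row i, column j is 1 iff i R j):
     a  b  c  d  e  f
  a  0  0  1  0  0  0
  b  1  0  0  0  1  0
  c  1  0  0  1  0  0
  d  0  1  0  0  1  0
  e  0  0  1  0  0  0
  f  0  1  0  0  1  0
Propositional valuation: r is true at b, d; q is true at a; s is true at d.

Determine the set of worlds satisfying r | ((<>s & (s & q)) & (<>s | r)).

b, d

Recall that <>ψ holds at a world iff ψ holds at some accessible world.
Let φ = r | ((<>s & (s & q)) & (<>s | r)). Evaluate φ at each world:
  a (successors {c}): φ is false.
  b (successors {a, e}): φ is true.
  c (successors {a, d}): φ is false.
  d (successors {b, e}): φ is true.
  e (successors {c}): φ is false.
  f (successors {b, e}): φ is false.
For instance, at b:
  At b: r is true, (<>s & (s & q)) & (<>s | r) is false, so r | ((<>s & (s & q)) & (<>s | r)) is true.
    At b: <>s & (s & q) is false, <>s | r is true, so (<>s & (s & q)) & (<>s | r) is false.
      At b: <>s is false, s & q is false, so <>s & (s & q) is false.
      At b: <>s is false, r is true, so <>s | r is true.
Satisfying worlds: {b, d}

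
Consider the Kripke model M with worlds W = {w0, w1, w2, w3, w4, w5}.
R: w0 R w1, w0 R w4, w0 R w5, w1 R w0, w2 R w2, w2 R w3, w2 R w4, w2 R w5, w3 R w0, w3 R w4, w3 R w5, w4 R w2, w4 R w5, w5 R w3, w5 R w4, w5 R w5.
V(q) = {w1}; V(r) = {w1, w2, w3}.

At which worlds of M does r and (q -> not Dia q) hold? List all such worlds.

w1, w2, w3

Recall that Dia ψ holds at a world iff ψ holds at some accessible world.
Let φ = r and (q -> not Dia q). Evaluate φ at each world:
  w0 (successors {w1, w4, w5}): φ is false.
  w1 (successors {w0}): φ is true.
  w2 (successors {w2, w3, w4, w5}): φ is true.
  w3 (successors {w0, w4, w5}): φ is true.
  w4 (successors {w2, w5}): φ is false.
  w5 (successors {w3, w4, w5}): φ is false.
For instance, at w4:
  At w4: r is false, q -> not Dia q is true, so r and (q -> not Dia q) is false.
    At w4: q is false, not Dia q is true, so q -> not Dia q is true.
      At w4: Dia q is false, so not Dia q is true.
Satisfying worlds: {w1, w2, w3}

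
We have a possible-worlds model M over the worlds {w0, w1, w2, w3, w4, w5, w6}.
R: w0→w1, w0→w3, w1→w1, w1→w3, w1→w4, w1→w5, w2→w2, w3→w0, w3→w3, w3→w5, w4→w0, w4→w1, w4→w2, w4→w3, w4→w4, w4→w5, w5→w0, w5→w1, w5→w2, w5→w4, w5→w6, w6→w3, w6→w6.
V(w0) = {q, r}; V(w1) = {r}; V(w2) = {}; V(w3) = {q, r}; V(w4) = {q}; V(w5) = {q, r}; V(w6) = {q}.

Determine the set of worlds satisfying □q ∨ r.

Let φ = □q ∨ r. Evaluate φ at each world:
  w0 (successors {w1, w3}): φ is true.
  w1 (successors {w1, w3, w4, w5}): φ is true.
  w2 (successors {w2}): φ is false.
  w3 (successors {w0, w3, w5}): φ is true.
  w4 (successors {w0, w1, w2, w3, w4, w5}): φ is false.
  w5 (successors {w0, w1, w2, w4, w6}): φ is true.
  w6 (successors {w3, w6}): φ is true.
For instance, at w5:
  At w5: □q is false, r is true, so □q ∨ r is true.
    At w5: □q requires q at every successor {w0, w1, w2, w4, w6}.
      q fails at w1, so □q is false at w5.
Satisfying worlds: {w0, w1, w3, w5, w6}

w0, w1, w3, w5, w6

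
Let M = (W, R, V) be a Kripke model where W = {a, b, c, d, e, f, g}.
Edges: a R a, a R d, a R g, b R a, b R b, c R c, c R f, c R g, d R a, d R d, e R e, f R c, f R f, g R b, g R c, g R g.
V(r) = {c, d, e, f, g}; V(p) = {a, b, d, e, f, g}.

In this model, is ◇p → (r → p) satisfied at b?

Yes

At b: ◇p is true, r → p is true, so ◇p → (r → p) is true.
  At b: ◇p requires p at some successor in {a, b}.
    p holds at a, so ◇p is true at b.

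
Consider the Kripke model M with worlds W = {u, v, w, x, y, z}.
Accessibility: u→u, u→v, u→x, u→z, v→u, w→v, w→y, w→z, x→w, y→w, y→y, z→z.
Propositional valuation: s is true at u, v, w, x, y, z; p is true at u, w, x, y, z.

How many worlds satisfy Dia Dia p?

6

Recall that Dia ψ holds at a world iff ψ holds at some accessible world.
Let φ = Dia Dia p. Evaluate φ at each world:
  u (successors {u, v, x, z}): φ is true.
  v (successors {u}): φ is true.
  w (successors {v, y, z}): φ is true.
  x (successors {w}): φ is true.
  y (successors {w, y}): φ is true.
  z (successors {z}): φ is true.
For instance, at v:
  At v: Dia Dia p requires Dia p at some successor in {u}.
    Dia p holds at u, so Dia Dia p is true at v.
      At u: Dia p requires p at some successor in {u, v, x, z}.
        p holds at u, so Dia p is true at u.
Satisfying worlds: {u, v, w, x, y, z}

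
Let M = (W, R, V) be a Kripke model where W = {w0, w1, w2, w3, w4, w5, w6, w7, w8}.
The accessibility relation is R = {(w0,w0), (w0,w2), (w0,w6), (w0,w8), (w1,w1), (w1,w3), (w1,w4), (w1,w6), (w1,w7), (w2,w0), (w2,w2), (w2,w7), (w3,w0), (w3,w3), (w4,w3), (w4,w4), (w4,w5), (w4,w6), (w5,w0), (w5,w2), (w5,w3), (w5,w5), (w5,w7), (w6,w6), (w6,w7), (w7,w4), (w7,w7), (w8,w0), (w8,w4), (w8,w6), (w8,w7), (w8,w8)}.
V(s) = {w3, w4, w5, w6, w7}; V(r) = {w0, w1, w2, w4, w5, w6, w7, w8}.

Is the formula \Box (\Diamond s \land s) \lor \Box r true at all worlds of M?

No

Recall that \Box ψ holds at a world iff ψ holds at every accessible world, and \Diamond ψ holds iff ψ holds at some accessible world.
Let φ = \Box (\Diamond s \land s) \lor \Box r. Evaluate φ at each world:
  w0 (successors {w0, w2, w6, w8}): φ is true.
  w1 (successors {w1, w3, w4, w6, w7}): φ is false.
  w2 (successors {w0, w2, w7}): φ is true.
  w3 (successors {w0, w3}): φ is false.
  w4 (successors {w3, w4, w5, w6}): φ is true.
  w5 (successors {w0, w2, w3, w5, w7}): φ is false.
  w6 (successors {w6, w7}): φ is true.
  w7 (successors {w4, w7}): φ is true.
  w8 (successors {w0, w4, w6, w7, w8}): φ is true.
Detail at w1 (counterexample):
  At w1: \Box (\Diamond s \land s) is false, \Box r is false, so \Box (\Diamond s \land s) \lor \Box r is false.
    At w1: \Box (\Diamond s \land s) requires \Diamond s \land s at every successor {w1, w3, w4, w6, w7}.
      \Diamond s \land s fails at w1, so \Box (\Diamond s \land s) is false at w1.
    At w1: \Box r requires r at every successor {w1, w3, w4, w6, w7}.
      r fails at w3, so \Box r is false at w1.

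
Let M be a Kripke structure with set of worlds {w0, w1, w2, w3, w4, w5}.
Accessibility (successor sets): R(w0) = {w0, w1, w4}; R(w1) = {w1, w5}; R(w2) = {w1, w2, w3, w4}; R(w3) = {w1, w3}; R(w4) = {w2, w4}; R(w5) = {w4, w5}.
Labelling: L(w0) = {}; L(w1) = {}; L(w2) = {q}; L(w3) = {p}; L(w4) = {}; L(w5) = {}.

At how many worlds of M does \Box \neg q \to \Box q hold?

2

Let φ = \Box \neg q \to \Box q. Evaluate φ at each world:
  w0 (successors {w0, w1, w4}): φ is false.
  w1 (successors {w1, w5}): φ is false.
  w2 (successors {w1, w2, w3, w4}): φ is true.
  w3 (successors {w1, w3}): φ is false.
  w4 (successors {w2, w4}): φ is true.
  w5 (successors {w4, w5}): φ is false.
For instance, at w3:
  At w3: \Box \neg q is true, \Box q is false, so \Box \neg q \to \Box q is false.
    At w3: \Box \neg q requires \neg q at every successor {w1, w3}.
      At w1: \neg q is true.
      At w3: \neg q is true.
    So \Box \neg q is true at w3.
    At w3: \Box q requires q at every successor {w1, w3}.
      q fails at w1, so \Box q is false at w3.
Satisfying worlds: {w2, w4}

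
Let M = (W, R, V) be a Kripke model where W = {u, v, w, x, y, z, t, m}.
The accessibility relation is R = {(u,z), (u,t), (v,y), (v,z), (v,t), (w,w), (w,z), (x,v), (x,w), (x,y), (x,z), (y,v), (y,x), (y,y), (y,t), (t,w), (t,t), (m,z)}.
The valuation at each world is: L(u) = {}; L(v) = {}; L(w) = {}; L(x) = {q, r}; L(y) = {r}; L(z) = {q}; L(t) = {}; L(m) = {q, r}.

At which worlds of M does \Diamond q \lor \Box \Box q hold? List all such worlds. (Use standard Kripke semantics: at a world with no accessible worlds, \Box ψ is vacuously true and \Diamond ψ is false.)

Let φ = \Diamond q \lor \Box \Box q. Evaluate φ at each world:
  u (successors {z, t}): φ is true.
  v (successors {y, z, t}): φ is true.
  w (successors {w, z}): φ is true.
  x (successors {v, w, y, z}): φ is true.
  y (successors {v, x, y, t}): φ is true.
  z (successors ∅): φ is true.
  t (successors {w, t}): φ is false.
  m (successors {z}): φ is true.
For instance, at t:
  At t: \Diamond q is false, \Box \Box q is false, so \Diamond q \lor \Box \Box q is false.
    At t: \Diamond q requires q at some successor in {w, t}.
      At w: q is false.
      At t: q is false.
    So \Diamond q is false at t.
    At t: \Box \Box q requires \Box q at every successor {w, t}.
      \Box q fails at w, so \Box \Box q is false at t.
Satisfying worlds: {u, v, w, x, y, z, m}

u, v, w, x, y, z, m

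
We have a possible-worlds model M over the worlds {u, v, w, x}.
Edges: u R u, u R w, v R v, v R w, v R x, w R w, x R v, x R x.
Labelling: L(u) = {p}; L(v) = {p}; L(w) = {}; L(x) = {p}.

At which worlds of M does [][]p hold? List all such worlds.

Let φ = [][]p. Evaluate φ at each world:
  u (successors {u, w}): φ is false.
  v (successors {v, w, x}): φ is false.
  w (successors {w}): φ is false.
  x (successors {v, x}): φ is false.
For instance, at v:
  At v: [][]p requires []p at every successor {v, w, x}.
    []p fails at v, so [][]p is false at v.
      At v: []p requires p at every successor {v, w, x}.
        p fails at w, so []p is false at v.
Satisfying worlds: none.

none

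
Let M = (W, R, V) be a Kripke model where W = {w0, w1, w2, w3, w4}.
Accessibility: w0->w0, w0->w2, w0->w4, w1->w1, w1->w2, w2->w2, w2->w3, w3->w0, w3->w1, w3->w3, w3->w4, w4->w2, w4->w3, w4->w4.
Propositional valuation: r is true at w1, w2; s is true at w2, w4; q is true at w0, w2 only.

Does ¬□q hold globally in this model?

Yes

Let φ = ¬□q. Evaluate φ at each world:
  w0 (successors {w0, w2, w4}): φ is true.
  w1 (successors {w1, w2}): φ is true.
  w2 (successors {w2, w3}): φ is true.
  w3 (successors {w0, w1, w3, w4}): φ is true.
  w4 (successors {w2, w3, w4}): φ is true.
For instance, at w2:
  At w2: □q is false, so ¬□q is true.
    At w2: □q requires q at every successor {w2, w3}.
      q fails at w3, so □q is false at w2.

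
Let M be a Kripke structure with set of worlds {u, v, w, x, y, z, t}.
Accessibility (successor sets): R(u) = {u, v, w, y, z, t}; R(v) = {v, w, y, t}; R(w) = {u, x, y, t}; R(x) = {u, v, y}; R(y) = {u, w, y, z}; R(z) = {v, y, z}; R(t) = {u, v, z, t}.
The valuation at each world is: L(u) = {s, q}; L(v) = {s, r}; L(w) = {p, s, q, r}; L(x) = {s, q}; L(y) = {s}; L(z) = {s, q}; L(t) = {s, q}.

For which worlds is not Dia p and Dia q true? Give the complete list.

Recall that Dia ψ holds at a world iff ψ holds at some accessible world.
Let φ = not Dia p and Dia q. Evaluate φ at each world:
  u (successors {u, v, w, y, z, t}): φ is false.
  v (successors {v, w, y, t}): φ is false.
  w (successors {u, x, y, t}): φ is true.
  x (successors {u, v, y}): φ is true.
  y (successors {u, w, y, z}): φ is false.
  z (successors {v, y, z}): φ is true.
  t (successors {u, v, z, t}): φ is true.
For instance, at v:
  At v: not Dia p is false, Dia q is true, so not Dia p and Dia q is false.
    At v: Dia p is true, so not Dia p is false.
      At v: Dia p requires p at some successor in {v, w, y, t}.
        p holds at w, so Dia p is true at v.
    At v: Dia q requires q at some successor in {v, w, y, t}.
      q holds at w, so Dia q is true at v.
Satisfying worlds: {w, x, z, t}

w, x, z, t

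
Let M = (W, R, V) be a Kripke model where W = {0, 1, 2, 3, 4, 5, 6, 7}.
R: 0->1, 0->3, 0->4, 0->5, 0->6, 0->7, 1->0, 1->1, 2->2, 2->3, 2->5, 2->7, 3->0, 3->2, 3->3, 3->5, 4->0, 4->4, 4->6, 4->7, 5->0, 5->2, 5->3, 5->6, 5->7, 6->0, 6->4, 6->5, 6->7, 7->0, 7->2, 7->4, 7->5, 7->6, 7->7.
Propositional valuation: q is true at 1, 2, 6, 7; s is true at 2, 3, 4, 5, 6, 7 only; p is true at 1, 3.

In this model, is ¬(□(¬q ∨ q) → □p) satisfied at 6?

At 6: □(¬q ∨ q) → □p is false, so ¬(□(¬q ∨ q) → □p) is true.
  At 6: □(¬q ∨ q) is true, □p is false, so □(¬q ∨ q) → □p is false.
    At 6: □(¬q ∨ q) requires ¬q ∨ q at every successor {0, 4, 5, 7}.
      At 0: ¬q ∨ q is true.
      At 4: ¬q ∨ q is true.
      At 5: ¬q ∨ q is true.
      At 7: ¬q ∨ q is true.
    So □(¬q ∨ q) is true at 6.
    At 6: □p requires p at every successor {0, 4, 5, 7}.
      p fails at 0, so □p is false at 6.

Yes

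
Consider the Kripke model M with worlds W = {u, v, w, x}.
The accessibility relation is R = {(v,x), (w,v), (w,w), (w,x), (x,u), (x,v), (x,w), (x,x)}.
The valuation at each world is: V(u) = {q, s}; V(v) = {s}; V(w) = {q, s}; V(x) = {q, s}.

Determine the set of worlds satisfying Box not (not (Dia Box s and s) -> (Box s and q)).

Let φ = Box not (not (Dia Box s and s) -> (Box s and q)). Evaluate φ at each world:
  u (successors ∅): φ is true.
  v (successors {x}): φ is false.
  w (successors {v, w, x}): φ is false.
  x (successors {u, v, w, x}): φ is false.
For instance, at x:
  At x: Box not (not (Dia Box s and s) -> (Box s and q)) requires not (not (Dia Box s and s) -> (Box s and q)) at every successor {u, v, w, x}.
    not (not (Dia Box s and s) -> (Box s and q)) fails at u, so Box not (not (Dia Box s and s) -> (Box s and q)) is false at x.
      At u: not (Dia Box s and s) -> (Box s and q) is true, so not (not (Dia Box s and s) -> (Box s and q)) is false.
Satisfying worlds: {u}

u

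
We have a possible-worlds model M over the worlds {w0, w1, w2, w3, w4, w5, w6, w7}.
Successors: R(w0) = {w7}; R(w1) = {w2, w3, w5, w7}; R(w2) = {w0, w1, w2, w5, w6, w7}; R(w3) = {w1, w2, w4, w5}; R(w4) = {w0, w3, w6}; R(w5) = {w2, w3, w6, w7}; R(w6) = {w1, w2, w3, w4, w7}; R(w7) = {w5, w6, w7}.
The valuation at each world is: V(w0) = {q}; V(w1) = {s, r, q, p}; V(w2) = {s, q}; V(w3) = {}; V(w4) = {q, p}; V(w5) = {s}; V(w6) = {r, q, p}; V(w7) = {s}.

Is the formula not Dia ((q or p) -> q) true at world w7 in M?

Recall that Dia ψ holds at a world iff ψ holds at some accessible world.
At w7: Dia ((q or p) -> q) is true, so not Dia ((q or p) -> q) is false.
  At w7: Dia ((q or p) -> q) requires (q or p) -> q at some successor in {w5, w6, w7}.
    (q or p) -> q holds at w5, so Dia ((q or p) -> q) is true at w7.

No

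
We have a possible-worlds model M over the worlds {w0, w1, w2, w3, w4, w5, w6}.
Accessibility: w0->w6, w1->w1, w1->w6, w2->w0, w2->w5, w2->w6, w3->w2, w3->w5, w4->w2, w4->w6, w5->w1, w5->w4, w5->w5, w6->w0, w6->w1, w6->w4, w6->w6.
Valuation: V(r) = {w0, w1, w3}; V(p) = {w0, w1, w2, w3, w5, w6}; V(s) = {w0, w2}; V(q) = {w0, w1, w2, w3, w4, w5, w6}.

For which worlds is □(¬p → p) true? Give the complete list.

Let φ = □(¬p → p). Evaluate φ at each world:
  w0 (successors {w6}): φ is true.
  w1 (successors {w1, w6}): φ is true.
  w2 (successors {w0, w5, w6}): φ is true.
  w3 (successors {w2, w5}): φ is true.
  w4 (successors {w2, w6}): φ is true.
  w5 (successors {w1, w4, w5}): φ is false.
  w6 (successors {w0, w1, w4, w6}): φ is false.
For instance, at w2:
  At w2: □(¬p → p) requires ¬p → p at every successor {w0, w5, w6}.
    At w0: ¬p → p is true.
    At w5: ¬p → p is true.
    At w6: ¬p → p is true.
  So □(¬p → p) is true at w2.
Satisfying worlds: {w0, w1, w2, w3, w4}

w0, w1, w2, w3, w4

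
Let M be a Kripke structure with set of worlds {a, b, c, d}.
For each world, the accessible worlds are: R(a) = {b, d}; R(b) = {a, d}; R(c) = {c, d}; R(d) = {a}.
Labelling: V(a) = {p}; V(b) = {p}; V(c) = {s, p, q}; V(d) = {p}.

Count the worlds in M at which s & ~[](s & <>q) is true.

1

Let φ = s & ~[](s & <>q). Evaluate φ at each world:
  a (successors {b, d}): φ is false.
  b (successors {a, d}): φ is false.
  c (successors {c, d}): φ is true.
  d (successors {a}): φ is false.
For instance, at b:
  At b: s is false, ~[](s & <>q) is true, so s & ~[](s & <>q) is false.
    At b: [](s & <>q) is false, so ~[](s & <>q) is true.
      At b: [](s & <>q) requires s & <>q at every successor {a, d}.
        s & <>q fails at a, so [](s & <>q) is false at b.
Satisfying worlds: {c}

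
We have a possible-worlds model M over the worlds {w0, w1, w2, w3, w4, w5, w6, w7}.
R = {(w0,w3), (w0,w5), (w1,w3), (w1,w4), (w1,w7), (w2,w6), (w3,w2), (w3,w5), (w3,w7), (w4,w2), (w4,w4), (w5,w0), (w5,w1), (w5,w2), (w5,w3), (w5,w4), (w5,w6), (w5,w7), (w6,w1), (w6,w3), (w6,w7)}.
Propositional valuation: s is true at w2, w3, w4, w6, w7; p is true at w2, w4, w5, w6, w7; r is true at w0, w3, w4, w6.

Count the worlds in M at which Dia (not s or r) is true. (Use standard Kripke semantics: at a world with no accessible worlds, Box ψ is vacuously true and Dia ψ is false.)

Recall that Dia ψ holds at a world iff ψ holds at some accessible world.
Let φ = Dia (not s or r). Evaluate φ at each world:
  w0 (successors {w3, w5}): φ is true.
  w1 (successors {w3, w4, w7}): φ is true.
  w2 (successors {w6}): φ is true.
  w3 (successors {w2, w5, w7}): φ is true.
  w4 (successors {w2, w4}): φ is true.
  w5 (successors {w0, w1, w2, w3, w4, w6, w7}): φ is true.
  w6 (successors {w1, w3, w7}): φ is true.
  w7 (successors ∅): φ is false.
For instance, at w3:
  At w3: Dia (not s or r) requires not s or r at some successor in {w2, w5, w7}.
    not s or r holds at w5, so Dia (not s or r) is true at w3.
Satisfying worlds: {w0, w1, w2, w3, w4, w5, w6}

7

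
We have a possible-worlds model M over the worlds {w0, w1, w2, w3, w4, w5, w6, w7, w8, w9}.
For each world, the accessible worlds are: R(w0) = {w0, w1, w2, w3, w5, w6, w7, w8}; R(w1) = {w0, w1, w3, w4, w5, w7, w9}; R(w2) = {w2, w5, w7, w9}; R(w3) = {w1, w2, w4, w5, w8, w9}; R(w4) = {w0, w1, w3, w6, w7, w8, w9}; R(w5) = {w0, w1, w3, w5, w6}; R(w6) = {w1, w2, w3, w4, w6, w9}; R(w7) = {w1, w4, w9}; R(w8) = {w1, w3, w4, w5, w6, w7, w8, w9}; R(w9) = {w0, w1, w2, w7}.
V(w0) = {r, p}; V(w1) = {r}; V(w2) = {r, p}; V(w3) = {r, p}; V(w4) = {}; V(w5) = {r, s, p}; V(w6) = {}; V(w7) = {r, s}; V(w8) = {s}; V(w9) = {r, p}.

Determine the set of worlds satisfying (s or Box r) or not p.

w1, w2, w4, w5, w6, w7, w8, w9

Let φ = (s or Box r) or not p. Evaluate φ at each world:
  w0 (successors {w0, w1, w2, w3, w5, w6, w7, w8}): φ is false.
  w1 (successors {w0, w1, w3, w4, w5, w7, w9}): φ is true.
  w2 (successors {w2, w5, w7, w9}): φ is true.
  w3 (successors {w1, w2, w4, w5, w8, w9}): φ is false.
  w4 (successors {w0, w1, w3, w6, w7, w8, w9}): φ is true.
  w5 (successors {w0, w1, w3, w5, w6}): φ is true.
  w6 (successors {w1, w2, w3, w4, w6, w9}): φ is true.
  w7 (successors {w1, w4, w9}): φ is true.
  w8 (successors {w1, w3, w4, w5, w6, w7, w8, w9}): φ is true.
  w9 (successors {w0, w1, w2, w7}): φ is true.
For instance, at w4:
  At w4: s or Box r is false, not p is true, so (s or Box r) or not p is true.
    At w4: s is false, Box r is false, so s or Box r is false.
      At w4: Box r requires r at every successor {w0, w1, w3, w6, w7, w8, w9}.
        r fails at w6, so Box r is false at w4.
Satisfying worlds: {w1, w2, w4, w5, w6, w7, w8, w9}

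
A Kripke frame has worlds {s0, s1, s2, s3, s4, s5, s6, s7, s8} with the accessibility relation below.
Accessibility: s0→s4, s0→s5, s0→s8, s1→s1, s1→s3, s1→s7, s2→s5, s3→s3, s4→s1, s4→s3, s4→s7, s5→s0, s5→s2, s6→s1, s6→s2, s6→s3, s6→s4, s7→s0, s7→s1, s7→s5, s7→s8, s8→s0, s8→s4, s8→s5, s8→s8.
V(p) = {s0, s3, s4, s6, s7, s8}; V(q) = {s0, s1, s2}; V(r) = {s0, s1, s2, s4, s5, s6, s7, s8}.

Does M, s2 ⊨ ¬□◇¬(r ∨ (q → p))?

At s2: □◇¬(r ∨ (q → p)) is false, so ¬□◇¬(r ∨ (q → p)) is true.
  At s2: □◇¬(r ∨ (q → p)) requires ◇¬(r ∨ (q → p)) at every successor {s5}.
    ◇¬(r ∨ (q → p)) fails at s5, so □◇¬(r ∨ (q → p)) is false at s2.
      At s5: ◇¬(r ∨ (q → p)) requires ¬(r ∨ (q → p)) at some successor in {s0, s2}.
        At s0: ¬(r ∨ (q → p)) is false.
        At s2: ¬(r ∨ (q → p)) is false.
      So ◇¬(r ∨ (q → p)) is false at s5.

Yes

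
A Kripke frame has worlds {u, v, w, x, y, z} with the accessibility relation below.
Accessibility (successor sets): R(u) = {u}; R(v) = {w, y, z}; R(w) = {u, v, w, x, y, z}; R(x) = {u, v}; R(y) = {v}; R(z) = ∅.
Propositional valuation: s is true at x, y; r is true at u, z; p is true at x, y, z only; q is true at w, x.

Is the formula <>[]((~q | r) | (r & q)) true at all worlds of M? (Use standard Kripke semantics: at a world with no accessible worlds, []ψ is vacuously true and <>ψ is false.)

Recall that []ψ holds at a world iff ψ holds at every accessible world, and <>ψ holds iff ψ holds at some accessible world.
Let φ = <>[]((~q | r) | (r & q)). Evaluate φ at each world:
  u (successors {u}): φ is true.
  v (successors {w, y, z}): φ is true.
  w (successors {u, v, w, x, y, z}): φ is true.
  x (successors {u, v}): φ is true.
  y (successors {v}): φ is false.
  z (successors ∅): φ is false.
Detail at y (counterexample):
  At y: <>[]((~q | r) | (r & q)) requires []((~q | r) | (r & q)) at some successor in {v}.
    At v: []((~q | r) | (r & q)) is false.
  So <>[]((~q | r) | (r & q)) is false at y.

No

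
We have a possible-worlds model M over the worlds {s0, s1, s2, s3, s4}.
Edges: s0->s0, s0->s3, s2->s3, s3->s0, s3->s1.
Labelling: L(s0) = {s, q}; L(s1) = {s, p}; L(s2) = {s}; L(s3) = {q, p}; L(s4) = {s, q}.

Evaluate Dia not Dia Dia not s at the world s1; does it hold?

No

Recall that Dia ψ holds at a world iff ψ holds at some accessible world.
At s1: no accessible worlds, so Dia not Dia Dia not s is false.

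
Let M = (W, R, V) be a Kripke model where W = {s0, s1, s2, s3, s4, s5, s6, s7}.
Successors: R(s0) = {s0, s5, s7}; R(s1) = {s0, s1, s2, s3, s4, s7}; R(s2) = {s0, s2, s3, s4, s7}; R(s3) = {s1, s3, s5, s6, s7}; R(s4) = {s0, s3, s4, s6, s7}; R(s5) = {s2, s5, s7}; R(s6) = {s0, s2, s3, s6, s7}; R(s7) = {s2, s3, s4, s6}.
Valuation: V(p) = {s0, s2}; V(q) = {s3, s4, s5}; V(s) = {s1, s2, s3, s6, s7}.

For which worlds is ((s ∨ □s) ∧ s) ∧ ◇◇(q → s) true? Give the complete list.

s1, s2, s3, s6, s7

Let φ = ((s ∨ □s) ∧ s) ∧ ◇◇(q → s). Evaluate φ at each world:
  s0 (successors {s0, s5, s7}): φ is false.
  s1 (successors {s0, s1, s2, s3, s4, s7}): φ is true.
  s2 (successors {s0, s2, s3, s4, s7}): φ is true.
  s3 (successors {s1, s3, s5, s6, s7}): φ is true.
  s4 (successors {s0, s3, s4, s6, s7}): φ is false.
  s5 (successors {s2, s5, s7}): φ is false.
  s6 (successors {s0, s2, s3, s6, s7}): φ is true.
  s7 (successors {s2, s3, s4, s6}): φ is true.
For instance, at s6:
  At s6: (s ∨ □s) ∧ s is true, ◇◇(q → s) is true, so ((s ∨ □s) ∧ s) ∧ ◇◇(q → s) is true.
    At s6: s ∨ □s is true, s is true, so (s ∨ □s) ∧ s is true.
      At s6: s is true, □s is false, so s ∨ □s is true.
    At s6: ◇◇(q → s) requires ◇(q → s) at some successor in {s0, s2, s3, s6, s7}.
      ◇(q → s) holds at s0, so ◇◇(q → s) is true at s6.
Satisfying worlds: {s1, s2, s3, s6, s7}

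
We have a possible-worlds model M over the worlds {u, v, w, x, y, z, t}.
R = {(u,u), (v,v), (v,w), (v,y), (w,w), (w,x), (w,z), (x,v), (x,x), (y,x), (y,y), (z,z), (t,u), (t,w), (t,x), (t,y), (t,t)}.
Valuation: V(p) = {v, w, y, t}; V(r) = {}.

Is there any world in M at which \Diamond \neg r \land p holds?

Recall that \Diamond ψ holds at a world iff ψ holds at some accessible world.
Let φ = \Diamond \neg r \land p. Evaluate φ at each world:
  u (successors {u}): φ is false.
  v (successors {v, w, y}): φ is true.
  w (successors {w, x, z}): φ is true.
  x (successors {v, x}): φ is false.
  y (successors {x, y}): φ is true.
  z (successors {z}): φ is false.
  t (successors {u, w, x, y, t}): φ is true.
Detail at v (witness):
  At v: \Diamond \neg r is true, p is true, so \Diamond \neg r \land p is true.
    At v: \Diamond \neg r requires \neg r at some successor in {v, w, y}.
      \neg r holds at v, so \Diamond \neg r is true at v.

Yes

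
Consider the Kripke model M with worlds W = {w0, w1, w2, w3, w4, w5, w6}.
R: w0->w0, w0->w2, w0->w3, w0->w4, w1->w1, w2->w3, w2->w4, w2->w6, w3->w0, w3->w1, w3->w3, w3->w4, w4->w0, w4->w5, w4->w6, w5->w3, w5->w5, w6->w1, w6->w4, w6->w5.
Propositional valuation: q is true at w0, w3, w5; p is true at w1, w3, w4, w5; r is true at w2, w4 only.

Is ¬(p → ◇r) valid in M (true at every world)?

No

Let φ = ¬(p → ◇r). Evaluate φ at each world:
  w0 (successors {w0, w2, w3, w4}): φ is false.
  w1 (successors {w1}): φ is true.
  w2 (successors {w3, w4, w6}): φ is false.
  w3 (successors {w0, w1, w3, w4}): φ is false.
  w4 (successors {w0, w5, w6}): φ is true.
  w5 (successors {w3, w5}): φ is true.
  w6 (successors {w1, w4, w5}): φ is false.
Detail at w0 (counterexample):
  At w0: p → ◇r is true, so ¬(p → ◇r) is false.
    At w0: p is false, ◇r is true, so p → ◇r is true.
      At w0: ◇r requires r at some successor in {w0, w2, w3, w4}.
        r holds at w2, so ◇r is true at w0.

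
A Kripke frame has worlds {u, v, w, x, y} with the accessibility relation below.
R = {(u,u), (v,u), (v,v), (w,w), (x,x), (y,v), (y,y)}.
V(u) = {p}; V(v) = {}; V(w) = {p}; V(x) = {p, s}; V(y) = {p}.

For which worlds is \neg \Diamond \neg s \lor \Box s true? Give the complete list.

x

Recall that \Box ψ holds at a world iff ψ holds at every accessible world, and \Diamond ψ holds iff ψ holds at some accessible world.
Let φ = \neg \Diamond \neg s \lor \Box s. Evaluate φ at each world:
  u (successors {u}): φ is false.
  v (successors {u, v}): φ is false.
  w (successors {w}): φ is false.
  x (successors {x}): φ is true.
  y (successors {v, y}): φ is false.
For instance, at u:
  At u: \neg \Diamond \neg s is false, \Box s is false, so \neg \Diamond \neg s \lor \Box s is false.
    At u: \Diamond \neg s is true, so \neg \Diamond \neg s is false.
      At u: \Diamond \neg s requires \neg s at some successor in {u}.
        \neg s holds at u, so \Diamond \neg s is true at u.
    At u: \Box s requires s at every successor {u}.
      s fails at u, so \Box s is false at u.
Satisfying worlds: {x}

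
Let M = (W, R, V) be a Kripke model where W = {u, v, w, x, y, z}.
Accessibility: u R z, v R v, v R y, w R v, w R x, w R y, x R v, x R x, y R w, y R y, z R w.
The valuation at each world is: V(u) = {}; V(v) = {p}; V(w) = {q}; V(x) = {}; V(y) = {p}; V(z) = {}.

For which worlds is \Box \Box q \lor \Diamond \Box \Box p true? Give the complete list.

u

Let φ = \Box \Box q \lor \Diamond \Box \Box p. Evaluate φ at each world:
  u (successors {z}): φ is true.
  v (successors {v, y}): φ is false.
  w (successors {v, x, y}): φ is false.
  x (successors {v, x}): φ is false.
  y (successors {w, y}): φ is false.
  z (successors {w}): φ is false.
For instance, at z:
  At z: \Box \Box q is false, \Diamond \Box \Box p is false, so \Box \Box q \lor \Diamond \Box \Box p is false.
    At z: \Box \Box q requires \Box q at every successor {w}.
      \Box q fails at w, so \Box \Box q is false at z.
    At z: \Diamond \Box \Box p requires \Box \Box p at some successor in {w}.
      At w: \Box \Box p is false.
    So \Diamond \Box \Box p is false at z.
Satisfying worlds: {u}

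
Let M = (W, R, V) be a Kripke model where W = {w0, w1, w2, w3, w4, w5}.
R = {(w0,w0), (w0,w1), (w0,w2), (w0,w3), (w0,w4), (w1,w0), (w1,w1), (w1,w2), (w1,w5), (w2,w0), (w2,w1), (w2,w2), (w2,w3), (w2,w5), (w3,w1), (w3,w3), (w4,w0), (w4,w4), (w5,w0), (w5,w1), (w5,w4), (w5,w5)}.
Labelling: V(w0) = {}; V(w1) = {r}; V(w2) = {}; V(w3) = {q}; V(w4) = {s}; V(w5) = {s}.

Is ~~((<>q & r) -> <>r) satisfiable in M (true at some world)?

Yes

Let φ = ~~((<>q & r) -> <>r). Evaluate φ at each world:
  w0 (successors {w0, w1, w2, w3, w4}): φ is true.
  w1 (successors {w0, w1, w2, w5}): φ is true.
  w2 (successors {w0, w1, w2, w3, w5}): φ is true.
  w3 (successors {w1, w3}): φ is true.
  w4 (successors {w0, w4}): φ is true.
  w5 (successors {w0, w1, w4, w5}): φ is true.
Detail at w0 (witness):
  At w0: ~((<>q & r) -> <>r) is false, so ~~((<>q & r) -> <>r) is true.
    At w0: (<>q & r) -> <>r is true, so ~((<>q & r) -> <>r) is false.
      At w0: <>q & r is false, <>r is true, so (<>q & r) -> <>r is true.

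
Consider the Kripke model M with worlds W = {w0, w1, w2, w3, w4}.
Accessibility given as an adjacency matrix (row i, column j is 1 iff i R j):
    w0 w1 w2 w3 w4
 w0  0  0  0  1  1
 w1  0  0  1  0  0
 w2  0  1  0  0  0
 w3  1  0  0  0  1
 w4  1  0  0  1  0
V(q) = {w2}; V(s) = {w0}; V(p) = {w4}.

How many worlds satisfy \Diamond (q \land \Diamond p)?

Let φ = \Diamond (q \land \Diamond p). Evaluate φ at each world:
  w0 (successors {w3, w4}): φ is false.
  w1 (successors {w2}): φ is false.
  w2 (successors {w1}): φ is false.
  w3 (successors {w0, w4}): φ is false.
  w4 (successors {w0, w3}): φ is false.
For instance, at w0:
  At w0: \Diamond (q \land \Diamond p) requires q \land \Diamond p at some successor in {w3, w4}.
    At w3: q \land \Diamond p is false.
    At w4: q \land \Diamond p is false.
  So \Diamond (q \land \Diamond p) is false at w0.
Satisfying worlds: none.

0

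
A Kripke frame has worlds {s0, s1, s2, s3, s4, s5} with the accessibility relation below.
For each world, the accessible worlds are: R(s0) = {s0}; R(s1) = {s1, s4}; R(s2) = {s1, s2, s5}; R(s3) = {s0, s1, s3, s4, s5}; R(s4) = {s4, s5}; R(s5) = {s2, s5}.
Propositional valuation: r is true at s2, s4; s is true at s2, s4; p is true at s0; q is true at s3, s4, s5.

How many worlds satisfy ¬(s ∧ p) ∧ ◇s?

Recall that ◇ψ holds at a world iff ψ holds at some accessible world.
Let φ = ¬(s ∧ p) ∧ ◇s. Evaluate φ at each world:
  s0 (successors {s0}): φ is false.
  s1 (successors {s1, s4}): φ is true.
  s2 (successors {s1, s2, s5}): φ is true.
  s3 (successors {s0, s1, s3, s4, s5}): φ is true.
  s4 (successors {s4, s5}): φ is true.
  s5 (successors {s2, s5}): φ is true.
For instance, at s3:
  At s3: ¬(s ∧ p) is true, ◇s is true, so ¬(s ∧ p) ∧ ◇s is true.
    At s3: ◇s requires s at some successor in {s0, s1, s3, s4, s5}.
      s holds at s4, so ◇s is true at s3.
Satisfying worlds: {s1, s2, s3, s4, s5}

5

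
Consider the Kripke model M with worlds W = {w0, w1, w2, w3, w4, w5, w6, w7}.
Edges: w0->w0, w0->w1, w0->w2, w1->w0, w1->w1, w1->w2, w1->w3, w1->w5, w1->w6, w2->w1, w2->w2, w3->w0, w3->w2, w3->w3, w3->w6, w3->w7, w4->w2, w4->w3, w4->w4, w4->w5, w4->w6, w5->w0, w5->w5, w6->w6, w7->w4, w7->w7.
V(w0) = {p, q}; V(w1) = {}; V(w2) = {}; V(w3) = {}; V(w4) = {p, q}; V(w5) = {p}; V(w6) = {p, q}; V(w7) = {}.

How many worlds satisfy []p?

2

Recall that []ψ holds at a world iff ψ holds at every accessible world, and <>ψ holds iff ψ holds at some accessible world.
Let φ = []p. Evaluate φ at each world:
  w0 (successors {w0, w1, w2}): φ is false.
  w1 (successors {w0, w1, w2, w3, w5, w6}): φ is false.
  w2 (successors {w1, w2}): φ is false.
  w3 (successors {w0, w2, w3, w6, w7}): φ is false.
  w4 (successors {w2, w3, w4, w5, w6}): φ is false.
  w5 (successors {w0, w5}): φ is true.
  w6 (successors {w6}): φ is true.
  w7 (successors {w4, w7}): φ is false.
For instance, at w6:
  At w6: []p requires p at every successor {w6}.
    At w6: p is true.
  So []p is true at w6.
Satisfying worlds: {w5, w6}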